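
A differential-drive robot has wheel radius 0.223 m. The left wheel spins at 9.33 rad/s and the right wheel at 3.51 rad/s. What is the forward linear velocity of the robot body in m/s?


v = r*(wR + wL)/2 = 0.223*(3.51 + 9.33)/2 = 1.4317

1.4317 m/s


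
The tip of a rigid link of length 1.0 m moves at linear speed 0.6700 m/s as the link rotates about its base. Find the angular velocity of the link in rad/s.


omega = v / L = 0.6700 / 1.0 = 0.6700

0.6700 rad/s


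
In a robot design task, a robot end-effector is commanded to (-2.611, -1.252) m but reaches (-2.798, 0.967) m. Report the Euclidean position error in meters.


dx = -2.798 - (-2.611) = -0.1870, dy = 0.967 - (-1.252) = 2.2190
err = sqrt(0.034969 + 4.923961) = 2.2269

2.2269 m


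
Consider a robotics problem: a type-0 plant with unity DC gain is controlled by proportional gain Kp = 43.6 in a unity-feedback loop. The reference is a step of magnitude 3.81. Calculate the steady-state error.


e_ss = R/(1 + Kp) = 3.81/(1 + 43.6) = 3.81/44.6000 = 0.0854

0.0854


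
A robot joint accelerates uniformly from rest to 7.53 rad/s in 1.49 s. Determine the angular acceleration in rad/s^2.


alpha = delta_omega / t = 7.53 / 1.49 = 5.0537

5.0537 rad/s^2


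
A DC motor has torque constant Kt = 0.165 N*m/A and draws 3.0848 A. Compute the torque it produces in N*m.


tau = Kt * I = 0.165*3.0848 = 0.5090

0.5090 N*m


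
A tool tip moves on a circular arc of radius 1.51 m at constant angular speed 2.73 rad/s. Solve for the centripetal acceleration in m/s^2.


a_c = omega^2 * r = 2.73^2 * 1.51 = 11.2539

11.2539 m/s^2


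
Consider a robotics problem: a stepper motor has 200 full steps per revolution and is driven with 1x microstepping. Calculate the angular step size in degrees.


step = 360/(200*1) = 360/200 = 1.8000

1.8000 degrees


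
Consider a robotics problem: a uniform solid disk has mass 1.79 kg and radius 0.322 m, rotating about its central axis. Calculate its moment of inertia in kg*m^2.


I = (1/2)*m*R^2 = 0.5*1.79*0.322^2 = 0.0928

0.0928 kg*m^2


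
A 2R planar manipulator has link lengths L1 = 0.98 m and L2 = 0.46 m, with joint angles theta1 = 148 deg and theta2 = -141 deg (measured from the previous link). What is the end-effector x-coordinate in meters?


x = L1*cos(th1) + L2*cos(th1+th2) = 0.98*cos(148 deg) + 0.46*cos(7 deg) = -0.3745

-0.3745 m


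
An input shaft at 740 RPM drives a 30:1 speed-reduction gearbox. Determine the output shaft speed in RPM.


omega_out = omega_in / N = 740 / 30 = 24.6667

24.6667 RPM


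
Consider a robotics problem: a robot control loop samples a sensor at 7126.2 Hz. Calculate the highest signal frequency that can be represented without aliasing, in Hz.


f_max = f_s/2 = 7126.2/2 = 3563.1000

3563.1000 Hz


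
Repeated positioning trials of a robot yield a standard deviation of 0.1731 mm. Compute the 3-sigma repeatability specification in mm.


repeatability = 3*sigma = 3*0.1731 = 0.5193

0.5193 mm


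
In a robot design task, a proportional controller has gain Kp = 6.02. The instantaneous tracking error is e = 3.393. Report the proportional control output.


u_P = Kp * e = 6.02 * 3.393 = 20.4259

20.4259


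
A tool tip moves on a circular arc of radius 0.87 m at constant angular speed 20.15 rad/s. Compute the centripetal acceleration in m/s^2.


a_c = omega^2 * r = 20.15^2 * 0.87 = 353.2396

353.2396 m/s^2


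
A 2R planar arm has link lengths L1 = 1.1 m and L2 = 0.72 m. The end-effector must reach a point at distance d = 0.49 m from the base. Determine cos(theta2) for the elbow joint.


cos(th2) = (d^2 - L1^2 - L2^2)/(2*L1*L2) = (0.49^2 - 1.1^2 - 0.72^2)/(2*1.1*0.72) = -0.9396

-0.9396


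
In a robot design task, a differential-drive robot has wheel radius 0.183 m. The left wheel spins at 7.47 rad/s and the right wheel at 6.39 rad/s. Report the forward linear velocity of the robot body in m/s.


v = r*(wR + wL)/2 = 0.183*(6.39 + 7.47)/2 = 1.2682

1.2682 m/s


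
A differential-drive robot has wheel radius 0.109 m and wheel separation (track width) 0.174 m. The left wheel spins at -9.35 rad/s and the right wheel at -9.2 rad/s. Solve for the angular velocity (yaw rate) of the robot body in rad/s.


omega = r*(wR - wL)/L = 0.109*(-9.2 - (-9.35))/0.174 = 0.0940

0.0940 rad/s


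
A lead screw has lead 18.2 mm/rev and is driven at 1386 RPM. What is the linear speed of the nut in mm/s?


v = lead * (RPM/60) = 18.2*1386/60 = 420.4200

420.4200 mm/s


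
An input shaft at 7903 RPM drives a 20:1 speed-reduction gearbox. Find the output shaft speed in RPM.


omega_out = omega_in / N = 7903 / 20 = 395.1500

395.1500 RPM


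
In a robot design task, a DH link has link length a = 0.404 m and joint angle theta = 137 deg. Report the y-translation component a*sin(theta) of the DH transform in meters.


a*sin(theta) = 0.404*sin(137 deg) = 0.2755

0.2755 m


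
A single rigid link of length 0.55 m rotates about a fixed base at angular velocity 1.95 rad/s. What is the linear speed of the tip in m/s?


v = L*omega = 0.55 * 1.95 = 1.0725

1.0725 m/s


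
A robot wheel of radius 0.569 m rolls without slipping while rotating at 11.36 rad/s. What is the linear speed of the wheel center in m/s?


v = omega * r = 11.36 * 0.569 = 6.4638

6.4638 m/s


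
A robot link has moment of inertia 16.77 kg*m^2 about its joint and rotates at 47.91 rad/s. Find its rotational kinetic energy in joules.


KE = (1/2)*I*omega^2 = 0.5*16.77*47.91^2 = 19246.6615

19246.6615 J


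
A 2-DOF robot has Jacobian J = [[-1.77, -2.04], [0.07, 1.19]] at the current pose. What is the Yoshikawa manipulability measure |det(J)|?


det(J) = -1.77*1.19 - (-2.04)*(0.07) = -1.9635
|det(J)| = 1.9635

1.9635


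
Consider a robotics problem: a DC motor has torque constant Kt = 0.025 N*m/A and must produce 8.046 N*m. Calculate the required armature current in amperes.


I = tau / Kt = 8.046/0.025 = 321.8400

321.8400 A


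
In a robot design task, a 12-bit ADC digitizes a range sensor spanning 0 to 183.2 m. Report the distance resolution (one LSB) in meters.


res = range / 2^n = 183.2/2^12 = 183.2/4096 = 0.0447

0.0447 m


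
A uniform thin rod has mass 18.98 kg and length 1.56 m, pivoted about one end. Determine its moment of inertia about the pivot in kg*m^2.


I = (1/3)*m*L^2 = (1/3)*18.98*1.56^2 = 15.3966

15.3966 kg*m^2


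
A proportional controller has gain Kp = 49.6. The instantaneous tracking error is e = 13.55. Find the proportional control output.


u_P = Kp * e = 49.6 * 13.55 = 672.0800

672.0800


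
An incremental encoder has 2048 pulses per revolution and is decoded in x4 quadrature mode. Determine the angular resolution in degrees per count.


resolution = 360 / (PPR * 4) = 360 / 8192 = 0.0439

0.0439 degrees


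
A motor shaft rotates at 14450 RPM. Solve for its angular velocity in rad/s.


omega = 14450 * 2*pi/60 = 1513.2005

1513.2005 rad/s


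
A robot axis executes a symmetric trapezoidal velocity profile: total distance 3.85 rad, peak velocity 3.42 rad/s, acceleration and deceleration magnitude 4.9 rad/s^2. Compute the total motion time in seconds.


t_acc = v/a = 3.42/4.9 = 0.697959 s
d_acc = v^2/(2a) = 1.193510 rad (each ramp)
d_cruise = 3.85 - 2*1.193510 = 1.462980 rad
t_cruise = 1.462980/3.42 = 0.427772 s
t_total = 2*0.697959 + 0.427772 = 1.8237

1.8237 s


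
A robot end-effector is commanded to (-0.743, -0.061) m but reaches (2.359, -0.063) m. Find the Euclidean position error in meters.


dx = 2.359 - (-0.743) = 3.1020, dy = -0.063 - (-0.061) = -0.0020
err = sqrt(9.622404 + 0.000004) = 3.1020

3.1020 m


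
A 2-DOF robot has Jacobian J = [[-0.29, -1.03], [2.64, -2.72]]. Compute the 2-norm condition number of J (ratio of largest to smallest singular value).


JJ^T eigenvalues: trace(JJ^T) = 15.5130, det(JJ^T) = det(J)^2 = 12.30606400
s_max^2 = (15.5130 + sqrt(191.42891300))/2 = 14.67439189
s_min^2 = (15.5130 - sqrt(191.42891300))/2 = 0.83860811
kappa = s_max/s_min = sqrt(14.67439189/0.83860811) = 4.1831

4.1831


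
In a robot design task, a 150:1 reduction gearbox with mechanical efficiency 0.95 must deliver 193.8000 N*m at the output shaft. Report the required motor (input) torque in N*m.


tau_in = tau_out / (N * eta) = 193.8000 / (150 * 0.95) = 1.3600

1.3600 N*m


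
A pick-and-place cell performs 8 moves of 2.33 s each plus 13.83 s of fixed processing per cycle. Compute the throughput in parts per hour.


T_cycle = 8*2.33 + 13.83 = 32.4700 s
rate = 3600/T = 110.8716

110.8716 parts/hour


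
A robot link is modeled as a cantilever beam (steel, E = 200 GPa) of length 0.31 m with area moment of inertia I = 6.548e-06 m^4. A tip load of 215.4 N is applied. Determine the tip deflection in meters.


delta = F*L^3/(3*E*I) = 215.4*0.31^3/(3*2.000e+11*6.548e-06)
      = 6.4169814/3928800 = 1.6333e-06

1.6333e-06 m


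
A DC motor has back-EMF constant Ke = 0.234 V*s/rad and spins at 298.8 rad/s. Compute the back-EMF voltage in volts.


V_emf = Ke * omega = 0.234*298.8 = 69.9192

69.9192 V


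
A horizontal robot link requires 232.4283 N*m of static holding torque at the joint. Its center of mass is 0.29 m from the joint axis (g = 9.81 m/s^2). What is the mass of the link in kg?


m = tau / (g*L) = 232.4283 / (9.81 * 0.29) = 81.7000

81.7000 kg


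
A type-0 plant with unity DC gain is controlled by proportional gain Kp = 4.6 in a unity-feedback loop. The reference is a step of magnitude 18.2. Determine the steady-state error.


e_ss = R/(1 + Kp) = 18.2/(1 + 4.6) = 18.2/5.6000 = 3.2500

3.2500


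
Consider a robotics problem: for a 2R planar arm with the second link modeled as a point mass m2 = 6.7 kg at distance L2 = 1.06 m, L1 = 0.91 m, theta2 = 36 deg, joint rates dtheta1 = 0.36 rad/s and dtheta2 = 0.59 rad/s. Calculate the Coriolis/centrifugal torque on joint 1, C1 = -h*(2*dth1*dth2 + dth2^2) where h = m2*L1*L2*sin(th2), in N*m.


h = m2*L1*L2*sin(th2) = 6.7*0.91*1.06*sin(36 deg) = 3.798750
C1 = -h*(2*0.36*0.59 + 0.59^2) = -3.798750*0.7729 = -2.9361

-2.9361 N*m


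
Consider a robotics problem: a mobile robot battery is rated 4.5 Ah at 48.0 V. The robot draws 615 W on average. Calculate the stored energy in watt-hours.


E = capacity * V = 4.5*48.0 = 216.0000

216.0000 Wh


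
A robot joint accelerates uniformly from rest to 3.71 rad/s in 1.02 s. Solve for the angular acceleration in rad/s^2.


alpha = delta_omega / t = 3.71 / 1.02 = 3.6373

3.6373 rad/s^2


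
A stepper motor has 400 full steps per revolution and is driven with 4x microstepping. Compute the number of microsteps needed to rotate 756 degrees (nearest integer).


step_size = 360/(400*4) = 360/1600 = 0.225000 deg
n = 756/(360/1600) = 756*1600/360 = 3360

3360 steps


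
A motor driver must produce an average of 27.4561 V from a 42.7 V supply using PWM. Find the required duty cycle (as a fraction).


D = V_avg/V_supply = 27.4561/42.7 = 0.6430

0.6430


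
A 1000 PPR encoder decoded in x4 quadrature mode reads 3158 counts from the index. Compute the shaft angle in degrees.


angle = counts * 360 / (PPR*4) = 3158 * 360 / 4000 = 284.2200

284.2200 degrees


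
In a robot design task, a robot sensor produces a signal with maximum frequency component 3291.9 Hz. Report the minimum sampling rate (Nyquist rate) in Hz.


f_s,min = 2*f_max = 2*3291.9 = 6583.8000

6583.8000 Hz


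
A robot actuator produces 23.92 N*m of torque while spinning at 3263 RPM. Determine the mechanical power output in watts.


omega = 3263 * 2*pi/60 = 341.700561 rad/s
P = tau * omega = 23.92 * 341.700561 = 8173.4774

8173.4774 W


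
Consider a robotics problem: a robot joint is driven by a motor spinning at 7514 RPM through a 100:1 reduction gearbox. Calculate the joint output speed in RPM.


omega_joint = omega_motor / N = 7514 / 100 = 75.1400

75.1400 RPM


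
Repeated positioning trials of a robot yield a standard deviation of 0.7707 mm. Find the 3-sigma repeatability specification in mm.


repeatability = 3*sigma = 3*0.7707 = 2.3121

2.3121 mm


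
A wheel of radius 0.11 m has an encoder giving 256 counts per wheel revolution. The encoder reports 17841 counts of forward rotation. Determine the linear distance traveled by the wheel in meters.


revs = 17841/256 = 69.691406
d = revs * 2*pi*r = 69.691406 * 2*pi*0.11 = 48.1672

48.1672 m


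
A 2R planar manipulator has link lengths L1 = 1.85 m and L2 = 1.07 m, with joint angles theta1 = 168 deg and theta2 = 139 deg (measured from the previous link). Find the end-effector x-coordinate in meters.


x = L1*cos(th1) + L2*cos(th1+th2) = 1.85*cos(168 deg) + 1.07*cos(307 deg) = -1.1656

-1.1656 m


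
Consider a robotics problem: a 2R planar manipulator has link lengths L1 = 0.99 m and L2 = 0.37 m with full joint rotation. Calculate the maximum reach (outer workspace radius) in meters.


r_max = L1 + L2 = 0.99 + 0.37 = 1.3600

1.3600 m


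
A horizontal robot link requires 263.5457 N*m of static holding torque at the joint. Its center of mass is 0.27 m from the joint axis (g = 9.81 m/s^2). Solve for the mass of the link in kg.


m = tau / (g*L) = 263.5457 / (9.81 * 0.27) = 99.5000

99.5000 kg


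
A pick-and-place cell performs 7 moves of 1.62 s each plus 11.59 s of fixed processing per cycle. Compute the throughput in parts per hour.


T_cycle = 7*1.62 + 11.59 = 22.9300 s
rate = 3600/T = 156.9996

156.9996 parts/hour


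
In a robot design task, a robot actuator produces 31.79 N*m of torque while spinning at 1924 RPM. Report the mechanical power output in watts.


omega = 1924 * 2*pi/60 = 201.480809 rad/s
P = tau * omega = 31.79 * 201.480809 = 6405.0749

6405.0749 W


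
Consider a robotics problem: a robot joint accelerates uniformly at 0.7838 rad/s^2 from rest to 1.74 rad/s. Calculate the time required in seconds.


t = delta_omega / alpha = 1.74 / 0.7838 = 2.2200

2.2200 s


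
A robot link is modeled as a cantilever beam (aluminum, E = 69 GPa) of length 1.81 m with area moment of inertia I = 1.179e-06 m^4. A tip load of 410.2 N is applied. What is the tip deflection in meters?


delta = F*L^3/(3*E*I) = 410.2*1.81^3/(3*6.900e+10*1.179e-06)
      = 2432.3797582/244053 = 0.0100

0.0100 m


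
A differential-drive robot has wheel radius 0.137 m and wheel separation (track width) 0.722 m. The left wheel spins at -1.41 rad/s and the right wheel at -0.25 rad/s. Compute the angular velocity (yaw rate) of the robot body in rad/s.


omega = r*(wR - wL)/L = 0.137*(-0.25 - (-1.41))/0.722 = 0.2201

0.2201 rad/s


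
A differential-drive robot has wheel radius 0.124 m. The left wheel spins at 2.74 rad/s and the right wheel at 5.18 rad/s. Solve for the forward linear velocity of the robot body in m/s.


v = r*(wR + wL)/2 = 0.124*(5.18 + 2.74)/2 = 0.4910

0.4910 m/s


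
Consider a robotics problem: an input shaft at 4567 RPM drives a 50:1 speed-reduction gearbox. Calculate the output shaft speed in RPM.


omega_out = omega_in / N = 4567 / 50 = 91.3400

91.3400 RPM


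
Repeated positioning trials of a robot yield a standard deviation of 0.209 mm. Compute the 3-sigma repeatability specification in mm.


repeatability = 3*sigma = 3*0.209 = 0.6270

0.6270 mm


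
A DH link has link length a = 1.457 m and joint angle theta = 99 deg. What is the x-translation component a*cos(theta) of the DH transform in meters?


a*cos(theta) = 1.457*cos(99 deg) = -0.2279

-0.2279 m


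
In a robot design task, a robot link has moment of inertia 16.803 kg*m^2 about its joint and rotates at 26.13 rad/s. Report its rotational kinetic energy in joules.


KE = (1/2)*I*omega^2 = 0.5*16.803*26.13^2 = 5736.3501

5736.3501 J


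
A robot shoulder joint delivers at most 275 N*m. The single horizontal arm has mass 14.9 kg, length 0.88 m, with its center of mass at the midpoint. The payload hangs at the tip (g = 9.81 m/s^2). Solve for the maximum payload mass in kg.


tau_arm = m_arm*g*(L/2) = 14.9*9.81*0.88/2 = 64.3144 N*m
tau_payload = tau_max - tau_arm = 275 - 64.3144 = 210.6856
m_payload = tau_payload / (g*L) = 210.6856 / (9.81*0.88) = 24.4052

24.4052 kg


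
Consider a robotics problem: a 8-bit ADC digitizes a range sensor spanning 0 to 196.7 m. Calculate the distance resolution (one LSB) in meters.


res = range / 2^n = 196.7/2^8 = 196.7/256 = 0.7684

0.7684 m


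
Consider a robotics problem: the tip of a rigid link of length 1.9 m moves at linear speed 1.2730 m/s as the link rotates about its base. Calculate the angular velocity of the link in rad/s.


omega = v / L = 1.2730 / 1.9 = 0.6700

0.6700 rad/s


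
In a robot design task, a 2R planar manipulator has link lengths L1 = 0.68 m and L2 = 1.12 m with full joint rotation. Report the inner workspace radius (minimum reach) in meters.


r_min = |L1 - L2| = |0.68 - 1.12| = 0.4400

0.4400 m


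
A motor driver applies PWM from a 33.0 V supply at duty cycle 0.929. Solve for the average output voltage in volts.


V_avg = V_supply * D = 33.0*0.929 = 30.6570

30.6570 V


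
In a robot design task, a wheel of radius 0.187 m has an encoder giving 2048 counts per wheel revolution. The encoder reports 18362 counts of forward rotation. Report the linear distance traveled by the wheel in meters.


revs = 18362/2048 = 8.965820
d = revs * 2*pi*r = 8.965820 * 2*pi*0.187 = 10.5344

10.5344 m


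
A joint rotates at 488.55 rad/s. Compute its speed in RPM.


RPM = 488.55 * 60/(2*pi) = 4665.3088

4665.3088 RPM


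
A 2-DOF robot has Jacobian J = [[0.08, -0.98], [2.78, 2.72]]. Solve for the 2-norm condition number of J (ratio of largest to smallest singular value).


JJ^T eigenvalues: trace(JJ^T) = 16.0936, det(JJ^T) = det(J)^2 = 8.65536400
s_max^2 = (16.0936 + sqrt(224.38250496))/2 = 15.53650135
s_min^2 = (16.0936 - sqrt(224.38250496))/2 = 0.55709865
kappa = s_max/s_min = sqrt(15.53650135/0.55709865) = 5.2809

5.2809


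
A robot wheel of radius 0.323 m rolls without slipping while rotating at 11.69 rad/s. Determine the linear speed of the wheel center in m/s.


v = omega * r = 11.69 * 0.323 = 3.7759

3.7759 m/s


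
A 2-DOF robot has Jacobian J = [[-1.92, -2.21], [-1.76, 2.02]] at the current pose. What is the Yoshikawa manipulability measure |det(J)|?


det(J) = -1.92*2.02 - (-2.21)*(-1.76) = -7.7680
|det(J)| = 7.7680

7.7680


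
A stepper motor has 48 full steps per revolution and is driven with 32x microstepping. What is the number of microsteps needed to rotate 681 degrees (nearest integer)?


step_size = 360/(48*32) = 360/1536 = 0.234375 deg
n = 681/(360/1536) = 681*1536/360 = 2905.6000 -> 2906

2906 steps


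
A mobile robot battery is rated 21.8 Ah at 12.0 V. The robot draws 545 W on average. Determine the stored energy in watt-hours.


E = capacity * V = 21.8*12.0 = 261.6000

261.6000 Wh


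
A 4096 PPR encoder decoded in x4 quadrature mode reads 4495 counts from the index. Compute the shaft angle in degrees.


angle = counts * 360 / (PPR*4) = 4495 * 360 / 16384 = 98.7671

98.7671 degrees


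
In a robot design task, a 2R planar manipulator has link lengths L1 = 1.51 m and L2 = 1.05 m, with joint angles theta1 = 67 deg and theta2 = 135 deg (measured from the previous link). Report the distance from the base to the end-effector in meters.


x = L1*cos(th1) + L2*cos(th1+th2) = -0.383539
y = L1*sin(th1) + L2*sin(th1+th2) = 0.996625
d = sqrt(x^2 + y^2) = sqrt(0.147102 + 0.993261) = 1.0679

1.0679 m


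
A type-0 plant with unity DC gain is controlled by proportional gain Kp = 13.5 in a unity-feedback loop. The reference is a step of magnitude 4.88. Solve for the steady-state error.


e_ss = R/(1 + Kp) = 4.88/(1 + 13.5) = 4.88/14.5000 = 0.3366

0.3366


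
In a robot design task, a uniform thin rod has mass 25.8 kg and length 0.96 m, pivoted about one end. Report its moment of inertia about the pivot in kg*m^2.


I = (1/3)*m*L^2 = (1/3)*25.8*0.96^2 = 7.9258

7.9258 kg*m^2


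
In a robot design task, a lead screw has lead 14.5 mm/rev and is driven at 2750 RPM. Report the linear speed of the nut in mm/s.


v = lead * (RPM/60) = 14.5*2750/60 = 664.5833

664.5833 mm/s


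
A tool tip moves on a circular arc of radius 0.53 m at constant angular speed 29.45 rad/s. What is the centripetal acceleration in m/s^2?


a_c = omega^2 * r = 29.45^2 * 0.53 = 459.6703

459.6703 m/s^2


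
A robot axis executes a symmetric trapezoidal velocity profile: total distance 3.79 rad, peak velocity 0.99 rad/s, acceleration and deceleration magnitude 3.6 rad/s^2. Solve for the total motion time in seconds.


t_acc = v/a = 0.99/3.6 = 0.275000 s
d_acc = v^2/(2a) = 0.136125 rad (each ramp)
d_cruise = 3.79 - 2*0.136125 = 3.517750 rad
t_cruise = 3.517750/0.99 = 3.553283 s
t_total = 2*0.275000 + 3.553283 = 4.1033

4.1033 s


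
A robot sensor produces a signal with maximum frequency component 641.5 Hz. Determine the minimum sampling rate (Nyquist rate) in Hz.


f_s,min = 2*f_max = 2*641.5 = 1283.0000

1283.0000 Hz


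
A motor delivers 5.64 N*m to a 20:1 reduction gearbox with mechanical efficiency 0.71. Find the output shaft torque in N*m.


tau_out = tau_in * N * eta = 5.64 * 20 * 0.71 = 80.0880

80.0880 N*m


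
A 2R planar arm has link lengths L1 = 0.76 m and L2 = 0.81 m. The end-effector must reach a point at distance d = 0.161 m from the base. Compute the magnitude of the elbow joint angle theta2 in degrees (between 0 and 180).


cos(th2) = (d^2 - L1^2 - L2^2)/(2*L1*L2) = (0.161^2 - 0.76^2 - 0.81^2)/(2*0.76*0.81) = -0.98097710
th2 = acos(-0.98097710) = 168.8065 deg

168.8065 degrees


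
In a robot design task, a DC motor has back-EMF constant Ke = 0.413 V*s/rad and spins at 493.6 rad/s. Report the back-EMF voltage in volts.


V_emf = Ke * omega = 0.413*493.6 = 203.8568

203.8568 V


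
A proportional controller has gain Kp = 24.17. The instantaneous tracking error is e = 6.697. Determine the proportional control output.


u_P = Kp * e = 24.17 * 6.697 = 161.8665

161.8665


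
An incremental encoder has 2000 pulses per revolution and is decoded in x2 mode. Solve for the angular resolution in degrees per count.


resolution = 360 / (PPR * 2) = 360 / 4000 = 0.0900

0.0900 degrees


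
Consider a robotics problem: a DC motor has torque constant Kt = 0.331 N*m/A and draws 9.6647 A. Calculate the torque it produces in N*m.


tau = Kt * I = 0.331*9.6647 = 3.1990

3.1990 N*m


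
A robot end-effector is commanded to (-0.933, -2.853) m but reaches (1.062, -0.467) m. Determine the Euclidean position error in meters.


dx = 1.062 - (-0.933) = 1.9950, dy = -0.467 - (-2.853) = 2.3860
err = sqrt(3.980025 + 5.692996) = 3.1101

3.1101 m


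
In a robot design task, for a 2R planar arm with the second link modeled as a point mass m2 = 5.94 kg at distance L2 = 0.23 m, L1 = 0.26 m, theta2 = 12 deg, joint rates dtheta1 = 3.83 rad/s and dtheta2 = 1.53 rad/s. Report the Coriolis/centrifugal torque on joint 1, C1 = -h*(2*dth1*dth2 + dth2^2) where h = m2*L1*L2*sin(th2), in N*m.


h = m2*L1*L2*sin(th2) = 5.94*0.26*0.23*sin(12 deg) = 0.073853
C1 = -h*(2*3.83*1.53 + 1.53^2) = -0.073853*14.0607 = -1.0384

-1.0384 N*m


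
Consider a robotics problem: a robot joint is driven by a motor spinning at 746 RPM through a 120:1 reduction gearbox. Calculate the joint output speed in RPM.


omega_joint = omega_motor / N = 746 / 120 = 6.2167

6.2167 RPM


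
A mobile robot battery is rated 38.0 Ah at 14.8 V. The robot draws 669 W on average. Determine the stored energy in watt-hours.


E = capacity * V = 38.0*14.8 = 562.4000

562.4000 Wh


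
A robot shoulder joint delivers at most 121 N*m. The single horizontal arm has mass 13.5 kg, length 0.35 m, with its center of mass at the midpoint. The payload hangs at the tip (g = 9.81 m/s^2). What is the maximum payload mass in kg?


tau_arm = m_arm*g*(L/2) = 13.5*9.81*0.35/2 = 23.1761 N*m
tau_payload = tau_max - tau_arm = 121 - 23.1761 = 97.8239
m_payload = tau_payload / (g*L) = 97.8239 / (9.81*0.35) = 28.4910

28.4910 kg


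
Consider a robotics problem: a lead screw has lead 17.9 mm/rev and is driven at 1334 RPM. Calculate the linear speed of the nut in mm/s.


v = lead * (RPM/60) = 17.9*1334/60 = 397.9767

397.9767 mm/s


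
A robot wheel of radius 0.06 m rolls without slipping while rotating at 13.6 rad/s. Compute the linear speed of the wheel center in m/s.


v = omega * r = 13.6 * 0.06 = 0.8160

0.8160 m/s


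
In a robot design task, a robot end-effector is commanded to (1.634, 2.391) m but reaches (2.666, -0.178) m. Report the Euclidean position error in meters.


dx = 2.666 - (1.634) = 1.0320, dy = -0.178 - (2.391) = -2.5690
err = sqrt(1.065024 + 6.599761) = 2.7685

2.7685 m


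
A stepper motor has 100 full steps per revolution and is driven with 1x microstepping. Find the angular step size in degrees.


step = 360/(100*1) = 360/100 = 3.6000

3.6000 degrees


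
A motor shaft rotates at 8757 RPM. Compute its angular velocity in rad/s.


omega = 8757 * 2*pi/60 = 917.0309

917.0309 rad/s


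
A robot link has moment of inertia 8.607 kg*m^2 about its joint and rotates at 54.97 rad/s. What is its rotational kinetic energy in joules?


KE = (1/2)*I*omega^2 = 0.5*8.607*54.97^2 = 13003.8898

13003.8898 J


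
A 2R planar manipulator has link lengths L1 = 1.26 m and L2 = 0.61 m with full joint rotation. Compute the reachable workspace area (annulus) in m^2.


r_max = L1 + L2 = 1.8700, r_min = |L1 - L2| = 0.6500
A = pi*(r_max^2 - r_min^2) = pi*(3.4969 - 0.4225) = 9.6585

9.6585 m^2


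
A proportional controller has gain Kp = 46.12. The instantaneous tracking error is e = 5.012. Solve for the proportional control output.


u_P = Kp * e = 46.12 * 5.012 = 231.1534

231.1534


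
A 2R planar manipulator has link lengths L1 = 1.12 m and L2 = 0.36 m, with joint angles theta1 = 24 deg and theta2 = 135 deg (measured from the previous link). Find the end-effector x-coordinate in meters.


x = L1*cos(th1) + L2*cos(th1+th2) = 1.12*cos(24 deg) + 0.36*cos(159 deg) = 0.6871

0.6871 m


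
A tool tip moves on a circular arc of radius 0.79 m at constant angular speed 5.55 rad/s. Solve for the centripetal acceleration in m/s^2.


a_c = omega^2 * r = 5.55^2 * 0.79 = 24.3340

24.3340 m/s^2


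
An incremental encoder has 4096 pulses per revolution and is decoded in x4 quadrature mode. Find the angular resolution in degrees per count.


resolution = 360 / (PPR * 4) = 360 / 16384 = 0.0220

0.0220 degrees


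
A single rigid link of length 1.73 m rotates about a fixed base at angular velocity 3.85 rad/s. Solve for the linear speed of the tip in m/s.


v = L*omega = 1.73 * 3.85 = 6.6605

6.6605 m/s


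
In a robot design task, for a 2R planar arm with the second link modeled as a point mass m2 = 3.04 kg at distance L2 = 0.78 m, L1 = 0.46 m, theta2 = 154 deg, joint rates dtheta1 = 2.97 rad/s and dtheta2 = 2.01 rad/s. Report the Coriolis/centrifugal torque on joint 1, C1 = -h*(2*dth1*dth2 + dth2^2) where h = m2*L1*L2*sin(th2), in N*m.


h = m2*L1*L2*sin(th2) = 3.04*0.46*0.78*sin(154 deg) = 0.478154
C1 = -h*(2*2.97*2.01 + 2.01^2) = -0.478154*15.9795 = -7.6407

-7.6407 N*m


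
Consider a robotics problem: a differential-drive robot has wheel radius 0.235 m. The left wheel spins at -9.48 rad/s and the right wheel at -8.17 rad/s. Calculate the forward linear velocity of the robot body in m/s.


v = r*(wR + wL)/2 = 0.235*(-8.17 + -9.48)/2 = -2.0739

-2.0739 m/s


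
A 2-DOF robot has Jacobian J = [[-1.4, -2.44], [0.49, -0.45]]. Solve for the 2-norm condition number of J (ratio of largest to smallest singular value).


JJ^T eigenvalues: trace(JJ^T) = 8.3562, det(JJ^T) = det(J)^2 = 3.33281536
s_max^2 = (8.3562 + sqrt(56.49481700))/2 = 7.93625171
s_min^2 = (8.3562 - sqrt(56.49481700))/2 = 0.41994829
kappa = s_max/s_min = sqrt(7.93625171/0.41994829) = 4.3472

4.3472


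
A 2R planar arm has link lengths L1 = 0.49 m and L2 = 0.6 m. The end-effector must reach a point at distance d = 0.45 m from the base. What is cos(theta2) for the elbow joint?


cos(th2) = (d^2 - L1^2 - L2^2)/(2*L1*L2) = (0.45^2 - 0.49^2 - 0.6^2)/(2*0.49*0.6) = -0.6762

-0.6762


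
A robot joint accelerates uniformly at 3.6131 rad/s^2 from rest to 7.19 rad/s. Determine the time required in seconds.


t = delta_omega / alpha = 7.19 / 3.6131 = 1.9900

1.9900 s


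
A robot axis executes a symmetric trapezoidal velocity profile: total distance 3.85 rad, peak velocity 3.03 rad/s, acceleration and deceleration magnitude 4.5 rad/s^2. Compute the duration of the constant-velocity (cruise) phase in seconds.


t_acc = v/a = 0.673333 s, d_acc = v^2/(2a) = 1.020100 rad each
d_cruise = 3.85 - 2*1.020100 = 1.809800 rad
t_cruise = d_cruise/v = 1.809800/3.03 = 0.5973

0.5973 s


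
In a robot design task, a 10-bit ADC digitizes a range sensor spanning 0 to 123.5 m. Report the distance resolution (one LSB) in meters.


res = range / 2^n = 123.5/2^10 = 123.5/1024 = 0.1206

0.1206 m


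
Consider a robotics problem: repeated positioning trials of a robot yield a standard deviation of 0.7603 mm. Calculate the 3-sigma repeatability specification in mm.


repeatability = 3*sigma = 3*0.7603 = 2.2809

2.2809 mm


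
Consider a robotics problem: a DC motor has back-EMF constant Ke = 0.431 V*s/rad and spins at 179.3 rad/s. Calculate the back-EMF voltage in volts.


V_emf = Ke * omega = 0.431*179.3 = 77.2783

77.2783 V


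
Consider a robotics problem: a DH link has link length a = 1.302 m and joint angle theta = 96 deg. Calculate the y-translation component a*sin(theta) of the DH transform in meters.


a*sin(theta) = 1.302*sin(96 deg) = 1.2949

1.2949 m


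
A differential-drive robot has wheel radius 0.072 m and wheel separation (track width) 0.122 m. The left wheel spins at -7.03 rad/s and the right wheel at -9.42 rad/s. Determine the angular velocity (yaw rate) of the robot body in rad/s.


omega = r*(wR - wL)/L = 0.072*(-9.42 - (-7.03))/0.122 = -1.4105

-1.4105 rad/s


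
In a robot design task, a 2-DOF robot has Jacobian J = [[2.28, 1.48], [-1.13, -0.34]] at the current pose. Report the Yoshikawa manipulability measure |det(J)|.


det(J) = 2.28*-0.34 - (1.48)*(-1.13) = 0.8972
|det(J)| = 0.8972

0.8972


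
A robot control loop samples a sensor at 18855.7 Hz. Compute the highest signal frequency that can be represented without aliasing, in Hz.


f_max = f_s/2 = 18855.7/2 = 9427.8500

9427.8500 Hz


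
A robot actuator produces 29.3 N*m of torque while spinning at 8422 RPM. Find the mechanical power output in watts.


omega = 8422 * 2*pi/60 = 881.949778 rad/s
P = tau * omega = 29.3 * 881.949778 = 25841.1285

25841.1285 W


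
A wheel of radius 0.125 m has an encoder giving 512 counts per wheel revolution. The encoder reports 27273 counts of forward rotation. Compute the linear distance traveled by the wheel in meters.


revs = 27273/512 = 53.267578
d = revs * 2*pi*r = 53.267578 * 2*pi*0.125 = 41.8363

41.8363 m


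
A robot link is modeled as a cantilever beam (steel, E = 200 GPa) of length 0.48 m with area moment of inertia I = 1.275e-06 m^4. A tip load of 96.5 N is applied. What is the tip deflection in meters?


delta = F*L^3/(3*E*I) = 96.5*0.48^3/(3*2.000e+11*1.275e-06)
      = 10.672128/765000 = 1.3950e-05

1.3950e-05 m


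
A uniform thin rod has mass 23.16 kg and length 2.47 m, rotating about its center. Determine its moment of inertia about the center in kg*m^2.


I = (1/12)*m*L^2 = (1/12)*23.16*2.47^2 = 11.7747

11.7747 kg*m^2


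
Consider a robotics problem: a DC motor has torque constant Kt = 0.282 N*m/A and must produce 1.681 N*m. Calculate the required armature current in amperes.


I = tau / Kt = 1.681/0.282 = 5.9610

5.9610 A


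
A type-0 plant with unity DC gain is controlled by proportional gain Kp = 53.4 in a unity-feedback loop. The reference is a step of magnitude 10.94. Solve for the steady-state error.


e_ss = R/(1 + Kp) = 10.94/(1 + 53.4) = 10.94/54.4000 = 0.2011

0.2011


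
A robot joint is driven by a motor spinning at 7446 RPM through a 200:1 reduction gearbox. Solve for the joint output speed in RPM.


omega_joint = omega_motor / N = 7446 / 200 = 37.2300

37.2300 RPM


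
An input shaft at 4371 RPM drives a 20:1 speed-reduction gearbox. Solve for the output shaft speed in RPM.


omega_out = omega_in / N = 4371 / 20 = 218.5500

218.5500 RPM


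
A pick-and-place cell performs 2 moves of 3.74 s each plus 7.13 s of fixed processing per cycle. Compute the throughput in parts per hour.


T_cycle = 2*3.74 + 7.13 = 14.6100 s
rate = 3600/T = 246.4066

246.4066 parts/hour


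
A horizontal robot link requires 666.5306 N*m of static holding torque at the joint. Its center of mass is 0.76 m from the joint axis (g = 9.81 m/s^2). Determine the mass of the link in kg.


m = tau / (g*L) = 666.5306 / (9.81 * 0.76) = 89.4000

89.4000 kg


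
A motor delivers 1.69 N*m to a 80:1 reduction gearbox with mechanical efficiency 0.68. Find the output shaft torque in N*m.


tau_out = tau_in * N * eta = 1.69 * 80 * 0.68 = 91.9360

91.9360 N*m


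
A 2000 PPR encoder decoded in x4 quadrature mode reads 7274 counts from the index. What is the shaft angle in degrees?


angle = counts * 360 / (PPR*4) = 7274 * 360 / 8000 = 327.3300

327.3300 degrees


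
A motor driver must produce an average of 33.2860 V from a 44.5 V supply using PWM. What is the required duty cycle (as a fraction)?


D = V_avg/V_supply = 33.2860/44.5 = 0.7480

0.7480


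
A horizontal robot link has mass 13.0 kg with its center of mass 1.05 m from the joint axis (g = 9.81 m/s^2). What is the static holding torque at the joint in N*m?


tau = m*g*L = 13.0 * 9.81 * 1.05 = 133.9065

133.9065 N*m


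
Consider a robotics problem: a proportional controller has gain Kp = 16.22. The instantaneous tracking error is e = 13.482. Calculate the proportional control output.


u_P = Kp * e = 16.22 * 13.482 = 218.6780

218.6780


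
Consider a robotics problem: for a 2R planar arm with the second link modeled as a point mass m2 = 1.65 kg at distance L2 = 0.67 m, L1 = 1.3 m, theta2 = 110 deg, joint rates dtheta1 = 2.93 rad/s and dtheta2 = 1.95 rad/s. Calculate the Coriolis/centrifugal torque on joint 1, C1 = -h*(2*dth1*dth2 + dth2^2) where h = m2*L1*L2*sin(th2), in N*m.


h = m2*L1*L2*sin(th2) = 1.65*1.3*0.67*sin(110 deg) = 1.350479
C1 = -h*(2*2.93*1.95 + 1.95^2) = -1.350479*15.2295 = -20.5671

-20.5671 N*m


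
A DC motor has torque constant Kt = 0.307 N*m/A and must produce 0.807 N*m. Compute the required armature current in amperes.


I = tau / Kt = 0.807/0.307 = 2.6287

2.6287 A


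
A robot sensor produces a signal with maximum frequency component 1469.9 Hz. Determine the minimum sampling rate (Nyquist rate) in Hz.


f_s,min = 2*f_max = 2*1469.9 = 2939.8000

2939.8000 Hz


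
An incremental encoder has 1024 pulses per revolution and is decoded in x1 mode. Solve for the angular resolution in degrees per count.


resolution = 360 / (PPR * 1) = 360 / 1024 = 0.3516

0.3516 degrees


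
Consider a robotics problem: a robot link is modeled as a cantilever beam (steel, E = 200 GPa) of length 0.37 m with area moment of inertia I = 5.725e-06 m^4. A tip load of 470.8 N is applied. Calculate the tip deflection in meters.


delta = F*L^3/(3*E*I) = 470.8*0.37^3/(3*2.000e+11*5.725e-06)
      = 23.8474324/3435000 = 6.9425e-06

6.9425e-06 m


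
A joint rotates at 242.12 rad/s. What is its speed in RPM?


RPM = 242.12 * 60/(2*pi) = 2312.0757

2312.0757 RPM


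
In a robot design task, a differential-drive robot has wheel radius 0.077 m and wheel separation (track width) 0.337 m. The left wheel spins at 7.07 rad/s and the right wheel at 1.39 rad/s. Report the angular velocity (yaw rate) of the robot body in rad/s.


omega = r*(wR - wL)/L = 0.077*(1.39 - (7.07))/0.337 = -1.2978

-1.2978 rad/s


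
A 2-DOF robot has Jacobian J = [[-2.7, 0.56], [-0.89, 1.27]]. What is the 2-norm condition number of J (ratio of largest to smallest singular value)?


JJ^T eigenvalues: trace(JJ^T) = 10.0086, det(JJ^T) = det(J)^2 = 8.58841636
s_max^2 = (10.0086 + sqrt(65.81840852))/2 = 9.06072726
s_min^2 = (10.0086 - sqrt(65.81840852))/2 = 0.94787274
kappa = s_max/s_min = sqrt(9.06072726/0.94787274) = 3.0918

3.0918


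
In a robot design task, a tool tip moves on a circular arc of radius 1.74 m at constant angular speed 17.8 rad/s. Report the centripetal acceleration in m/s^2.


a_c = omega^2 * r = 17.8^2 * 1.74 = 551.3016

551.3016 m/s^2


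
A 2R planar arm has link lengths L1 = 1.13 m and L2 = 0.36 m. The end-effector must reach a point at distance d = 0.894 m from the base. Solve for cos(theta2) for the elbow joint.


cos(th2) = (d^2 - L1^2 - L2^2)/(2*L1*L2) = (0.894^2 - 1.13^2 - 0.36^2)/(2*1.13*0.36) = -0.7464

-0.7464


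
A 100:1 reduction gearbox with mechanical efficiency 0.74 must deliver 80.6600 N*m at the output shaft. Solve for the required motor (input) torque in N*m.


tau_in = tau_out / (N * eta) = 80.6600 / (100 * 0.74) = 1.0900

1.0900 N*m


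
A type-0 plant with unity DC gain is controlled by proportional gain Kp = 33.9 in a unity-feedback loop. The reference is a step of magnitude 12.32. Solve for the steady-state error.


e_ss = R/(1 + Kp) = 12.32/(1 + 33.9) = 12.32/34.9000 = 0.3530

0.3530


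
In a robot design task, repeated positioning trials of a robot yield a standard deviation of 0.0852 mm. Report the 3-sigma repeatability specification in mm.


repeatability = 3*sigma = 3*0.0852 = 0.2556

0.2556 mm


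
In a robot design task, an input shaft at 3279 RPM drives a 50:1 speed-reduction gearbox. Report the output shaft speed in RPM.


omega_out = omega_in / N = 3279 / 50 = 65.5800

65.5800 RPM


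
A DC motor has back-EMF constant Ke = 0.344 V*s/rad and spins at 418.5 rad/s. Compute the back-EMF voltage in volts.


V_emf = Ke * omega = 0.344*418.5 = 143.9640

143.9640 V


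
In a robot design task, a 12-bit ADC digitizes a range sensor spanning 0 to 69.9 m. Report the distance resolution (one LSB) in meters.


res = range / 2^n = 69.9/2^12 = 69.9/4096 = 0.0171

0.0171 m


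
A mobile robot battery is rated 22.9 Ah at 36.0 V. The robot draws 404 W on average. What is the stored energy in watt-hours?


E = capacity * V = 22.9*36.0 = 824.4000

824.4000 Wh


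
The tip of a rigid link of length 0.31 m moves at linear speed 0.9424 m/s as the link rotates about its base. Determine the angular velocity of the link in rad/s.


omega = v / L = 0.9424 / 0.31 = 3.0400

3.0400 rad/s


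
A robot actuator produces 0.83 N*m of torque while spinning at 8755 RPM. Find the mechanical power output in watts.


omega = 8755 * 2*pi/60 = 916.821456 rad/s
P = tau * omega = 0.83 * 916.821456 = 760.9618

760.9618 W


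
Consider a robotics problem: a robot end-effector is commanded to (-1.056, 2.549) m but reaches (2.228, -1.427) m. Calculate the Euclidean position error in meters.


dx = 2.228 - (-1.056) = 3.2840, dy = -1.427 - (2.549) = -3.9760
err = sqrt(10.784656 + 15.808576) = 5.1569

5.1569 m


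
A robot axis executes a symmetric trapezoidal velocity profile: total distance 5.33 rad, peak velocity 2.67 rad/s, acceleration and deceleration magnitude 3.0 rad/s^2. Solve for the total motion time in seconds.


t_acc = v/a = 2.67/3.0 = 0.890000 s
d_acc = v^2/(2a) = 1.188150 rad (each ramp)
d_cruise = 5.33 - 2*1.188150 = 2.953700 rad
t_cruise = 2.953700/2.67 = 1.106255 s
t_total = 2*0.890000 + 1.106255 = 2.8863

2.8863 s


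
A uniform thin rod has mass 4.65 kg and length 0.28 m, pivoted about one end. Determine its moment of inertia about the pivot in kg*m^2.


I = (1/3)*m*L^2 = (1/3)*4.65*0.28^2 = 0.1215

0.1215 kg*m^2
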